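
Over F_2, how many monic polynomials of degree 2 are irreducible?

1

x^(2^2) − x is the product of all monic irreducibles of degree dividing 2; Möbius inversion gives N = (1/2) Σ μ(2/d)·2^d.
Divisors of 2: 1, 2; μ(2/d) for each: -1, 1.
Σ = − 2^1 + 2^2 = 2.
N = 2/2 = 1.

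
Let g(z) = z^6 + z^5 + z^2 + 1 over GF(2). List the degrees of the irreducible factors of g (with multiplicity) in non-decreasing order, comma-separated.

1, 2, 3

Roots in GF(2): g(0) = 1; g(1) = 0 → root.
Linear factors from roots: (z + 1).
Complete factorization: g(z) = (z + 1)·(z^2 + z + 1)·(z^3 + z^2 + 1).
Factor degrees with multiplicity: 1 + 2 + 3 = 6.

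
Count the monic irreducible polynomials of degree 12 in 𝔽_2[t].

By the necklace-counting formula, N_2(12) = (1/12) Σ_{d|12} μ(12/d)·2^d.
Divisors of 12: 1, 2, 3, 4, 6, 12; μ(12/d) for each: 0, 1, 0, -1, -1, 1.
Σ = 2^2 − 2^4 − 2^6 + 2^12 = 4020.
N = 4020/12 = 335.

335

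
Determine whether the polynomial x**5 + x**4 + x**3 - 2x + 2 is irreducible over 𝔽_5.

Yes

Write f(x) = x**5 + x**4 + x**3 - 2x + 2.
Check for roots in 𝔽_5: f(0) = 2; f(1) = 3; f(2) = 4; f(3) = 2; f(4) = 3.
No roots, so no linear factors.
Degree-2 irreducible divisors: test the 10 monic irreducibles of degree 2 over GF(5).
None of them divide f (all give nonzero remainder).
No irreducible factor of degree ≤ 2 exists, so f is irreducible over GF(5).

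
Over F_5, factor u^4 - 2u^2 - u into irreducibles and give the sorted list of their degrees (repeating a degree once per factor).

1, 1, 1, 1

Write h(u) = u^4 - 2u^2 - u.
Roots in F_5: h(0) = 0 → root; h(1) = 3; h(2) = 1; h(3) = 0 → root; h(4) = 0 → root.
Linear factors from roots: (u), (u + 2), (u + 1).
Complete factorization: h(u) = (u)·(u + 1)·(u + 2)^2.
Factor degrees with multiplicity: 1 + 1 + 1 + 1 = 4.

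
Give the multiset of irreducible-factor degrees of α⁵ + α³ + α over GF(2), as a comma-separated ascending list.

1, 2, 2

Write f(α) = α⁵ + α³ + α.
Roots in GF(2): f(0) = 0 → root; f(1) = 1.
Linear factors from roots: (α).
Complete factorization: f(α) = (α)·(α² + α + 1)^2.
Factor degrees with multiplicity: 1 + 2 + 2 = 5.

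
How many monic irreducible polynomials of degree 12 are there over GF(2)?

335

The number of monic irreducibles of degree 12 over GF(2) is (1/12)·Σ_{d∣12} μ(12/d) 2^d.
Divisors of 12: 1, 2, 3, 4, 6, 12; μ(12/d) for each: 0, 1, 0, -1, -1, 1.
Σ = 2^2 − 2^4 − 2^6 + 2^12 = 4020.
N = 4020/12 = 335.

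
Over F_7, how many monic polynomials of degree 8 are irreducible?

Gauss's count: N_{7}(8) = (1/8) Σ_{d|8} μ(8/d)·7^d.
Divisors of 8: 1, 2, 4, 8; μ(8/d) for each: 0, 0, -1, 1.
Σ = − 7^4 + 7^8 = 5762400.
N = 5762400/8 = 720300.

720300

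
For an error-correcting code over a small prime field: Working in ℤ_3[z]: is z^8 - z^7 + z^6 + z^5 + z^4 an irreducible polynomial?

No

Write P(z) = z^8 - z^7 + z^6 + z^5 + z^4.
Check for roots in ℤ_3: P(0) = 0 → root; P(1) = 0 → root; P(2) = 0 → root.
P(0) = 0, so (z) divides P(z); P is reducible.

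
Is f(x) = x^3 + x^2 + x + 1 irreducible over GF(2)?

No

Check for roots in GF(2): f(0) = 1; f(1) = 0 → root.
f(1) = 0, so (x − 1) divides f(x); f is reducible.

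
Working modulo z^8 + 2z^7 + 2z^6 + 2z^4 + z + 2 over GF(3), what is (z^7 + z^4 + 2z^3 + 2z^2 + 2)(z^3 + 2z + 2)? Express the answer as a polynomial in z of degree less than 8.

Multiply in GF(3)[z]: (z^7 + z^4 + 2z^3 + 2z^2 + 2)·(z^3 + 2z + 2) = z^10 + 2z^8 + 2z^6 + z^5 + z^3 + z^2 + z + 1.
Reduce using z^8 ≡ z^7 + z^6 + z^4 + 2z + 1 (mod z^8 + 2z^7 + 2z^6 + 2z^4 + z + 2).
Reduced: 2z^7 + z^6 + 2z^5 + z^4 + z^2 + z + 2.

2z^7 + z^6 + 2z^5 + z^4 + z^2 + z + 2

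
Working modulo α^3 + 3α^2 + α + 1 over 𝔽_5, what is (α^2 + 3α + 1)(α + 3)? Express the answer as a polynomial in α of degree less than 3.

3α^2 + 4α + 2

Multiply in 𝔽_5[α]: (α^2 + 3α + 1)·(α + 3) = α^3 + α^2 + 3.
Reduce using α^3 ≡ 2α^2 + 4α + 4 (mod α^3 + 3α^2 + α + 1).
Reduced: 3α^2 + 4α + 2.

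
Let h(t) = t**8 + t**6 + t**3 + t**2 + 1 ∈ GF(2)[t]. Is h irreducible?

Check for roots in GF(2): h(0) = 1; h(1) = 1.
No roots, so no linear factors.
Monic irreducibles of degree 2 over GF(2): t**2 + t + 1.
None of them divide h (all give nonzero remainder).
Monic irreducibles of degree 3 over GF(2): t**3 + t + 1, t**3 + t**2 + 1.
None of them divide h (all give nonzero remainder).
Monic irreducibles of degree 4 over GF(2): t**4 + t + 1, t**4 + t**3 + 1, t**4 + t**3 + t**2 + t + 1.
None of them divide h (all give nonzero remainder).
No irreducible factor of degree ≤ 4 exists, so h is irreducible over GF(2).

Yes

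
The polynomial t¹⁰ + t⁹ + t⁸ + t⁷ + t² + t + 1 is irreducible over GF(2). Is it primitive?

No

Write f(t) = t¹⁰ + t⁹ + t⁸ + t⁷ + t² + t + 1.
|GF(2^10)^×| = 2^10 − 1 = 1023. Prime factorization: 1023 = 3·11·31.
f is primitive ⇔ t has order 1023 in GF(2)[t]/(f), i.e. t^(1023/q) ≠ 1 for each prime q | 1023.
t^(341) mod f = 1
t^(93) mod f = t⁸ + 1.
t^(33) mod f = t⁹ + t⁷ + 1.
Since t^(341) = 1, the order of t divides 341 < 1023; not primitive.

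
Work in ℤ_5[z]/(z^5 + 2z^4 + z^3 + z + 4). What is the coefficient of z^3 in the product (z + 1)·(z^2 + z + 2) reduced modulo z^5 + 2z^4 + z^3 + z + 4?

1

Multiply in ℤ_5[z]: (z + 1)·(z^2 + z + 2) = z^3 + 2z^2 + 3z + 2.
Reduced: z^3 + 2z^2 + 3z + 2.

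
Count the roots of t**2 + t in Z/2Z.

2

Write g(t) = t**2 + t.
Evaluate at each of the 2 elements of Z/2Z:
g(0) = 0 → root; g(1) = 0 → root.
Roots: {0, 1}.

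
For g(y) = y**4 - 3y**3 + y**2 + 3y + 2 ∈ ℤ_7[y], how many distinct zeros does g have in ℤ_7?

Evaluate at each of the 7 elements of ℤ_7:
g(0) = 2; g(1) = 4; g(2) = 4; g(3) = 6; g(4) = 3; g(5) = 5; g(6) = 4.
No element is a root.

0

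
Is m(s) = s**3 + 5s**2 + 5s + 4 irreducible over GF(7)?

Check for roots in GF(7): m(0) = 4; m(1) = 1; m(2) = 0 → root; m(3) = 0 → root; m(4) = 0 → root; m(5) = 6; m(6) = 3.
m(2) = 0, so (s − 2) divides m(s); m is reducible.

No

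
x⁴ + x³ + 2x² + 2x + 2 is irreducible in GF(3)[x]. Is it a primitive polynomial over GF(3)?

Write f(x) = x⁴ + x³ + 2x² + 2x + 2.
|GF(3^4)^×| = 3^4 − 1 = 80. Prime factorization: 80 = 2^4·5.
f is primitive ⇔ x has order 80 in GF(3)[x]/(f), i.e. x^(80/q) ≠ 1 for each prime q | 80.
x^(40) mod f = 2.
x^(16) mod f = x² + x.
None equal 1, so x has full order 80; f is primitive.

Yes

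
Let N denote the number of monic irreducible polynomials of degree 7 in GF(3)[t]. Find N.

Gauss's count: N_{3}(7) = (1/7) Σ_{d|7} μ(7/d)·3^d.
Divisors of 7: 1, 7; μ(7/d) for each: -1, 1.
Σ = − 3^1 + 3^7 = 2184.
N = 2184/7 = 312.

312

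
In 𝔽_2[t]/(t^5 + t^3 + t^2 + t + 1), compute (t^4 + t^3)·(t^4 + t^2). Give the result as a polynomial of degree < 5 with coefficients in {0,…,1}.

Multiply in 𝔽_2[t]: (t^4 + t^3)·(t^4 + t^2) = t^8 + t^7 + t^6 + t^5.
Reduce using t^5 ≡ t^3 + t^2 + t + 1 (mod t^5 + t^3 + t^2 + t + 1).
Reduced: t^3 + t + 1.

t^3 + t + 1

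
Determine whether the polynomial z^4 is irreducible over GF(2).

No

Write h(z) = z^4.
Check for roots in GF(2): h(0) = 0 → root; h(1) = 1.
h(0) = 0, so (z) divides h(z); h is reducible.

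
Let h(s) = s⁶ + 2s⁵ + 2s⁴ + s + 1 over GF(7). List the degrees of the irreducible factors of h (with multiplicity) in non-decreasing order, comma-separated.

Linear factors from roots: (s - 1).
Complete factorization: h(s) = (s - 1)·(s² + 2s - 2)·(s³ + s² - 2s - 3).
Factor degrees with multiplicity: 1 + 2 + 3 = 6.

1, 2, 3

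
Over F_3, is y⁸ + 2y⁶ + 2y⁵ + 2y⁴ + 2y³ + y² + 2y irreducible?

No

Write P(y) = y⁸ + 2y⁶ + 2y⁵ + 2y⁴ + 2y³ + y² + 2y.
Check for roots in F_3: P(0) = 0 → root; P(1) = 0 → root; P(2) = 0 → root.
P(0) = 0, so (y) divides P(y); P is reducible.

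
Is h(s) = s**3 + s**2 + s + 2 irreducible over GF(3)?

Check for roots in GF(3): h(0) = 2; h(1) = 2; h(2) = 1.
No roots. A degree-3 polynomial over a field with no linear factor is irreducible.

Yes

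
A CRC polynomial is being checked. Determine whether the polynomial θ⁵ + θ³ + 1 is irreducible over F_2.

Write g(θ) = θ⁵ + θ³ + 1.
Check for roots in F_2: g(0) = 1; g(1) = 1.
No roots, so no linear factors.
Monic irreducibles of degree 2 over GF(2): θ² + θ + 1.
None of them divide g (all give nonzero remainder).
No irreducible factor of degree ≤ 2 exists, so g is irreducible over GF(2).

Yes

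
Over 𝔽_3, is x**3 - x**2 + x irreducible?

Write m(x) = x**3 - x**2 + x.
Check for roots in 𝔽_3: m(0) = 0 → root; m(1) = 1; m(2) = 0 → root.
m(0) = 0, so (x) divides m(x); m is reducible.

No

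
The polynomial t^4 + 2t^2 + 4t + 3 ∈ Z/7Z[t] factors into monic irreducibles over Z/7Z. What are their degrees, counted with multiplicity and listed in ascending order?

Write g(t) = t^4 + 2t^2 + 4t + 3.
Linear factors from roots: (t + 5).
Complete factorization: g(t) = (t + 5)·(t^3 + 2t^2 + 6t + 2).
Factor degrees with multiplicity: 1 + 3 = 4.

1, 3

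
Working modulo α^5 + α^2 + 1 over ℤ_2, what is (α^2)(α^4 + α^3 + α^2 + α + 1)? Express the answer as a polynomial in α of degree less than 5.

α^4 + α + 1

Multiply in ℤ_2[α]: (α^2)·(α^4 + α^3 + α^2 + α + 1) = α^6 + α^5 + α^4 + α^3 + α^2.
Reduce using α^5 ≡ α^2 + 1 (mod α^5 + α^2 + 1).
Reduced: α^4 + α + 1.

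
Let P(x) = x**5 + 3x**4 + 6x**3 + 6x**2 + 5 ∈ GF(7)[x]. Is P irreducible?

No

Check for roots in GF(7): P(0) = 5; P(1) = 0 → root; P(2) = 3; P(3) = 0 → root; P(4) = 2; P(5) = 4; P(6) = 0 → root.
P(1) = 0, so (x − 1) divides P(x); P is reducible.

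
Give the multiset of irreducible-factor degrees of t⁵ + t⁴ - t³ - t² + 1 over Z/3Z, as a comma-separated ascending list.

5

Write g(t) = t⁵ + t⁴ - t³ - t² + 1.
Roots in Z/3Z: g(0) = 1; g(1) = 1; g(2) = 1.
Complete factorization: g(t) = (t⁵ + t⁴ - t³ - t² + 1).
Factor degrees with multiplicity: 5 = 5.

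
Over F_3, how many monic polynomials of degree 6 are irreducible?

The number of monic irreducibles of degree 6 over GF(3) is (1/6)·Σ_{d∣6} μ(6/d) 3^d.
Divisors of 6: 1, 2, 3, 6; μ(6/d) for each: 1, -1, -1, 1.
Σ = 3^1 − 3^2 − 3^3 + 3^6 = 696.
N = 696/6 = 116.

116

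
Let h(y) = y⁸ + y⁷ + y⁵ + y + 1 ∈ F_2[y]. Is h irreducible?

Yes

Check for roots in F_2: h(0) = 1; h(1) = 1.
No roots, so no linear factors.
Monic irreducibles of degree 2 over GF(2): y² + y + 1.
None of them divide h (all give nonzero remainder).
Monic irreducibles of degree 3 over GF(2): y³ + y + 1, y³ + y² + 1.
None of them divide h (all give nonzero remainder).
Monic irreducibles of degree 4 over GF(2): y⁴ + y + 1, y⁴ + y³ + 1, y⁴ + y³ + y² + y + 1.
None of them divide h (all give nonzero remainder).
No irreducible factor of degree ≤ 4 exists, so h is irreducible over GF(2).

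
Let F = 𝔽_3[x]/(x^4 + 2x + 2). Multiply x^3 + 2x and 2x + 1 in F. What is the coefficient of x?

Multiply in 𝔽_3[x]: (x^3 + 2x)·(2x + 1) = 2x^4 + x^3 + x^2 + 2x.
Reduce using x^4 ≡ x + 1 (mod x^4 + 2x + 2).
Reduced: x^3 + x^2 + x + 2.

1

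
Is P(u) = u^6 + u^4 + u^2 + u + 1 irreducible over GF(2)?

Check for roots in GF(2): P(0) = 1; P(1) = 1.
No roots, so no linear factors.
Monic irreducibles of degree 2 over GF(2): u^2 + u + 1.
None of them divide P (all give nonzero remainder).
Monic irreducibles of degree 3 over GF(2): u^3 + u + 1, u^3 + u^2 + 1.
None of them divide P (all give nonzero remainder).
No irreducible factor of degree ≤ 3 exists, so P is irreducible over GF(2).

Yes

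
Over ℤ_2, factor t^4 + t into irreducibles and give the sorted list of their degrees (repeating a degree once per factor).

1, 1, 2

Write g(t) = t^4 + t.
Roots in ℤ_2: g(0) = 0 → root; g(1) = 0 → root.
Linear factors from roots: (t), (t + 1).
Complete factorization: g(t) = (t)·(t + 1)·(t^2 + t + 1).
Factor degrees with multiplicity: 1 + 1 + 2 = 4.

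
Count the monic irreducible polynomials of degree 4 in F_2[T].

3

x^(2^4) − x is the product of all monic irreducibles of degree dividing 4; Möbius inversion gives N = (1/4) Σ μ(4/d)·2^d.
Divisors of 4: 1, 2, 4; μ(4/d) for each: 0, -1, 1.
Σ = − 2^2 + 2^4 = 12.
N = 12/4 = 3.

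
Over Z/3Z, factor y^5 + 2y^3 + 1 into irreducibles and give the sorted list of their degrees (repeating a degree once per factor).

Write h(y) = y^5 + 2y^3 + 1.
Roots in Z/3Z: h(0) = 1; h(1) = 1; h(2) = 1.
Complete factorization: h(y) = (y^2 + 2y + 2)·(y^3 + y^2 + y + 2).
Factor degrees with multiplicity: 2 + 3 = 5.

2, 3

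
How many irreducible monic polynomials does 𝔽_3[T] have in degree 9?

2184

x^(3^9) − x is the product of all monic irreducibles of degree dividing 9; Möbius inversion gives N = (1/9) Σ μ(9/d)·3^d.
Divisors of 9: 1, 3, 9; μ(9/d) for each: 0, -1, 1.
Σ = − 3^3 + 3^9 = 19656.
N = 19656/9 = 2184.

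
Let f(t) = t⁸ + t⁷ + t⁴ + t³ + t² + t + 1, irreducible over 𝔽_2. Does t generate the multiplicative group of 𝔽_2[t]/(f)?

|GF(2^8)^×| = 2^8 − 1 = 255. Prime factorization: 255 = 3·5·17.
f is primitive ⇔ t has order 255 in GF(2)[t]/(f), i.e. t^(255/q) ≠ 1 for each prime q | 255.
t^(85) mod f = t⁷ + t⁶ + t⁵ + t⁴ + t³ + t + 1.
t^(51) mod f = 1
t^(15) mod f = t⁷ + t⁶ + t⁵ + t⁴ + 1.
Since t^(51) = 1, the order of t divides 51 < 255; not primitive.

No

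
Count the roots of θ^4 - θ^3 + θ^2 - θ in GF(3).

Write f(θ) = θ^4 - θ^3 + θ^2 - θ.
Evaluate at each of the 3 elements of GF(3):
f(0) = 0 → root; f(1) = 0 → root; f(2) = 1.
Roots: {0, 1}.

2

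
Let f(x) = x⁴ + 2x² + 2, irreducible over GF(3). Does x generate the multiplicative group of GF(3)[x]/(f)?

No

|GF(3^4)^×| = 3^4 − 1 = 80. Prime factorization: 80 = 2^4·5.
f is primitive ⇔ x has order 80 in GF(3)[x]/(f), i.e. x^(80/q) ≠ 1 for each prime q | 80.
x^(40) mod f = 2.
x^(16) mod f = 1
Since x^(16) = 1, the order of x divides 16 < 80; not primitive.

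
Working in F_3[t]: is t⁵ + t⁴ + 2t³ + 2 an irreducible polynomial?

No

Write P(t) = t⁵ + t⁴ + 2t³ + 2.
Check for roots in F_3: P(0) = 2; P(1) = 0 → root; P(2) = 0 → root.
P(1) = 0, so (t − 1) divides P(t); P is reducible.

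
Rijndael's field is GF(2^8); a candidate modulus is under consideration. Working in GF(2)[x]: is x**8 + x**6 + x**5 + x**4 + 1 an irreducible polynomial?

Yes

Write P(x) = x**8 + x**6 + x**5 + x**4 + 1.
Check for roots in GF(2): P(0) = 1; P(1) = 1.
No roots, so no linear factors.
Monic irreducibles of degree 2 over GF(2): x**2 + x + 1.
None of them divide P (all give nonzero remainder).
Monic irreducibles of degree 3 over GF(2): x**3 + x + 1, x**3 + x**2 + 1.
None of them divide P (all give nonzero remainder).
Monic irreducibles of degree 4 over GF(2): x**4 + x + 1, x**4 + x**3 + 1, x**4 + x**3 + x**2 + x + 1.
None of them divide P (all give nonzero remainder).
No irreducible factor of degree ≤ 4 exists, so P is irreducible over GF(2).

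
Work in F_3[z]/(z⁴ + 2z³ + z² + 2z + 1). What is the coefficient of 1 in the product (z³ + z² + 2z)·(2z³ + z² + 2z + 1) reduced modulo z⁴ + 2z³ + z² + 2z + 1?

Multiply in F_3[z]: (z³ + z² + 2z)·(2z³ + z² + 2z + 1) = 2z⁶ + z⁴ + 2z³ + 2z² + 2z.
Reduce using z⁴ ≡ z³ + 2z² + z + 2 (mod z⁴ + 2z³ + z² + 2z + 1).
Reduced: z² + z + 2.

2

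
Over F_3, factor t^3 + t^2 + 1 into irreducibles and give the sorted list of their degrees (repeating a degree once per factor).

Write h(t) = t^3 + t^2 + 1.
Roots in F_3: h(0) = 1; h(1) = 0 → root; h(2) = 1.
Linear factors from roots: (t - 1).
Complete factorization: h(t) = (t - 1)·(t^2 - t - 1).
Factor degrees with multiplicity: 1 + 2 = 3.

1, 2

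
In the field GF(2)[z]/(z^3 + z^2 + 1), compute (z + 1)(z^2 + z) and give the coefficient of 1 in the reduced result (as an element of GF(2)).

Multiply in GF(2)[z]: (z + 1)·(z^2 + z) = z^3 + z.
Reduce using z^3 ≡ z^2 + 1 (mod z^3 + z^2 + 1).
Reduced: z^2 + z + 1.

1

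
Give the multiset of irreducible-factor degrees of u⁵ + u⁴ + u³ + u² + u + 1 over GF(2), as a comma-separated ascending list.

1, 2, 2

Write h(u) = u⁵ + u⁴ + u³ + u² + u + 1.
Roots in GF(2): h(0) = 1; h(1) = 0 → root.
Linear factors from roots: (u + 1).
Complete factorization: h(u) = (u + 1)·(u² + u + 1)^2.
Factor degrees with multiplicity: 1 + 2 + 2 = 5.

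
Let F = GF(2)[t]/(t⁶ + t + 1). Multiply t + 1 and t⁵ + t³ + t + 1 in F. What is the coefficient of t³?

Multiply in GF(2)[t]: (t + 1)·(t⁵ + t³ + t + 1) = t⁶ + t⁵ + t⁴ + t³ + t² + 1.
Reduce using t⁶ ≡ t + 1 (mod t⁶ + t + 1).
Reduced: t⁵ + t⁴ + t³ + t² + t.

1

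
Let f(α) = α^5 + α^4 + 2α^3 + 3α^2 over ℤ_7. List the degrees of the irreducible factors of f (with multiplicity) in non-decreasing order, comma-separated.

1, 1, 1, 1, 1

Linear factors from roots: (α), (α + 6), (α + 3).
Complete factorization: f(α) = (α + 3)·(α)^2·(α + 6)^2.
Factor degrees with multiplicity: 1 + 1 + 1 + 1 + 1 = 5.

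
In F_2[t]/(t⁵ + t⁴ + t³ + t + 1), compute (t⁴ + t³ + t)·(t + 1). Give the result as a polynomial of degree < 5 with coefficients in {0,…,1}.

Multiply in F_2[t]: (t⁴ + t³ + t)·(t + 1) = t⁵ + t³ + t² + t.
Reduce using t⁵ ≡ t⁴ + t³ + t + 1 (mod t⁵ + t⁴ + t³ + t + 1).
Reduced: t⁴ + t² + 1.

t^4 + t^2 + 1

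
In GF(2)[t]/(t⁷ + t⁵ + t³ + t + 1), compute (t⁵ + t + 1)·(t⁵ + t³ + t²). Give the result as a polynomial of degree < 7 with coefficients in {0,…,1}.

t^2 + t + 1

Multiply in GF(2)[t]: (t⁵ + t + 1)·(t⁵ + t³ + t²) = t¹⁰ + t⁸ + t⁷ + t⁶ + t⁵ + t⁴ + t².
Reduce using t⁷ ≡ t⁵ + t³ + t + 1 (mod t⁷ + t⁵ + t³ + t + 1).
Reduced: t² + t + 1.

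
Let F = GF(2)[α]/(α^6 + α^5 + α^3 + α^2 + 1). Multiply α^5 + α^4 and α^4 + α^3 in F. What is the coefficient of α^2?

0

Multiply in GF(2)[α]: (α^5 + α^4)·(α^4 + α^3) = α^9 + α^7.
Reduce using α^6 ≡ α^5 + α^3 + α^2 + 1 (mod α^6 + α^5 + α^3 + α^2 + 1).
Reduced: α^5 + α^4 + 1.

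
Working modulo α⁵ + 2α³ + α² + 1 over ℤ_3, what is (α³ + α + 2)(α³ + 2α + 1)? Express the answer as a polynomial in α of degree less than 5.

α^4 + 2α^3 + 2α^2 + α + 2

Multiply in ℤ_3[α]: (α³ + α + 2)·(α³ + 2α + 1) = α⁶ + 2α² + 2α + 2.
Reduce using α⁵ ≡ α³ + 2α² + 2 (mod α⁵ + 2α³ + α² + 1).
Reduced: α⁴ + 2α³ + 2α² + α + 2.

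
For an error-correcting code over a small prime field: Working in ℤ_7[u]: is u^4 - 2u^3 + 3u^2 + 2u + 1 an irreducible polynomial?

Yes

Write h(u) = u^4 - 2u^3 + 3u^2 + 2u + 1.
Check for roots in ℤ_7: h(0) = 1; h(1) = 5; h(2) = 3; h(3) = 5; h(4) = 3; h(5) = 6; h(6) = 5.
No roots, so no linear factors.
Degree-2 irreducible divisors: test the 21 monic irreducibles of degree 2 over GF(7).
None of them divide h (all give nonzero remainder).
No irreducible factor of degree ≤ 2 exists, so h is irreducible over GF(7).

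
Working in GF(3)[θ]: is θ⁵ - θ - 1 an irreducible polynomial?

Yes

Write f(θ) = θ⁵ - θ - 1.
Check for roots in GF(3): f(0) = 2; f(1) = 2; f(2) = 2.
No roots, so no linear factors.
Monic irreducibles of degree 2 over GF(3): θ² + 1, θ² + θ - 1, θ² - θ - 1.
None of them divide f (all give nonzero remainder).
No irreducible factor of degree ≤ 2 exists, so f is irreducible over GF(3).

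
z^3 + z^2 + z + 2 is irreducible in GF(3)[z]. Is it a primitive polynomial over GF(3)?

No

Write f(z) = z^3 + z^2 + z + 2.
|GF(3^3)^×| = 3^3 − 1 = 26. Prime factorization: 26 = 2·13.
f is primitive ⇔ z has order 26 in GF(3)[z]/(f), i.e. z^(26/q) ≠ 1 for each prime q | 26.
z^(13) mod f = 1
z^(2) mod f = z^2.
Since z^(13) = 1, the order of z divides 13 < 26; not primitive.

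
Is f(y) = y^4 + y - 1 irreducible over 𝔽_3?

Yes

Check for roots in 𝔽_3: f(0) = 2; f(1) = 1; f(2) = 2.
No roots, so no linear factors.
Monic irreducibles of degree 2 over GF(3): y^2 + 1, y^2 + y - 1, y^2 - y - 1.
None of them divide f (all give nonzero remainder).
No irreducible factor of degree ≤ 2 exists, so f is irreducible over GF(3).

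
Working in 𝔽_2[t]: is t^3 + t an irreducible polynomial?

No

Write g(t) = t^3 + t.
Check for roots in 𝔽_2: g(0) = 0 → root; g(1) = 0 → root.
g(0) = 0, so (t) divides g(t); g is reducible.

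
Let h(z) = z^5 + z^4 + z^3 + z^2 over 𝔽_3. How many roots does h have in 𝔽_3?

2

Evaluate at each of the 3 elements of 𝔽_3:
h(0) = 0 → root; h(1) = 1; h(2) = 0 → root.
Roots: {0, 2}.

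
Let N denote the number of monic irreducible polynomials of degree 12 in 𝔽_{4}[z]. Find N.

x^(4^12) − x is the product of all monic irreducibles of degree dividing 12; Möbius inversion gives N = (1/12) Σ μ(12/d)·4^d.
Divisors of 12: 1, 2, 3, 4, 6, 12; μ(12/d) for each: 0, 1, 0, -1, -1, 1.
Σ = 4^2 − 4^4 − 4^6 + 4^12 = 16772880.
N = 16772880/12 = 1397740.

1397740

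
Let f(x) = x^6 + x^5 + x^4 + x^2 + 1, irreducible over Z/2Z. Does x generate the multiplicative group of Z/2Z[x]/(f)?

No

|GF(2^6)^×| = 2^6 − 1 = 63. Prime factorization: 63 = 3^2·7.
f is primitive ⇔ x has order 63 in GF(2)[x]/(f), i.e. x^(63/q) ≠ 1 for each prime q | 63.
x^(21) mod f = 1
x^(9) mod f = x^3 + 1.
Since x^(21) = 1, the order of x divides 21 < 63; not primitive.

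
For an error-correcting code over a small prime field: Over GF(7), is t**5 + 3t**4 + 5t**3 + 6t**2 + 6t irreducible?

Write h(t) = t**5 + 3t**4 + 5t**3 + 6t**2 + 6t.
Check for roots in GF(7): h(0) = 0 → root; h(1) = 0 → root; h(2) = 2; h(3) = 0 → root; h(4) = 6; h(5) = 2; h(6) = 4.
h(0) = 0, so (t) divides h(t); h is reducible.

No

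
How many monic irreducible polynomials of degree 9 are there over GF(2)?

Gauss's count: N_{2}(9) = (1/9) Σ_{d|9} μ(9/d)·2^d.
Divisors of 9: 1, 3, 9; μ(9/d) for each: 0, -1, 1.
Σ = − 2^3 + 2^9 = 504.
N = 504/9 = 56.

56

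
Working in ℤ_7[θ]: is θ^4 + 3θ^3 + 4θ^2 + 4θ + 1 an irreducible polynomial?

Yes

Write m(θ) = θ^4 + 3θ^3 + 4θ^2 + 4θ + 1.
Check for roots in ℤ_7: m(0) = 1; m(1) = 6; m(2) = 2; m(3) = 1; m(4) = 4; m(5) = 1; m(6) = 6.
No roots, so no linear factors.
Degree-2 irreducible divisors: test the 21 monic irreducibles of degree 2 over GF(7).
None of them divide m (all give nonzero remainder).
No irreducible factor of degree ≤ 2 exists, so m is irreducible over GF(7).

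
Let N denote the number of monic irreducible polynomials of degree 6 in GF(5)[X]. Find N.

By the necklace-counting formula, N_5(6) = (1/6) Σ_{d|6} μ(6/d)·5^d.
Divisors of 6: 1, 2, 3, 6; μ(6/d) for each: 1, -1, -1, 1.
Σ = 5^1 − 5^2 − 5^3 + 5^6 = 15480.
N = 15480/6 = 2580.

2580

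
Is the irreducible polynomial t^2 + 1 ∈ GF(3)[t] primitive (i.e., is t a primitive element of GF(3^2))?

No

Write f(t) = t^2 + 1.
|GF(3^2)^×| = 3^2 − 1 = 8. Prime factorization: 8 = 2^3.
f is primitive ⇔ t has order 8 in GF(3)[t]/(f), i.e. t^(8/q) ≠ 1 for each prime q | 8.
t^(4) mod f = 1
Since t^(4) = 1, the order of t divides 4 < 8; not primitive.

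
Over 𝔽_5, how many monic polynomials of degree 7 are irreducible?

x^(5^7) − x is the product of all monic irreducibles of degree dividing 7; Möbius inversion gives N = (1/7) Σ μ(7/d)·5^d.
Divisors of 7: 1, 7; μ(7/d) for each: -1, 1.
Σ = − 5^1 + 5^7 = 78120.
N = 78120/7 = 11160.

11160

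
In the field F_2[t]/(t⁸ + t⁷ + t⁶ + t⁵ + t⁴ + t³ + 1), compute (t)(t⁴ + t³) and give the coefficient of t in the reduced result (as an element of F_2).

0

Multiply in F_2[t]: (t)·(t⁴ + t³) = t⁵ + t⁴.
Reduced: t⁵ + t⁴.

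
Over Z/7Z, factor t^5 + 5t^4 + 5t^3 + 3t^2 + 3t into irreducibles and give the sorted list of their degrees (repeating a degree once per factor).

1, 1, 1, 2

Write h(t) = t^5 + 5t^4 + 5t^3 + 3t^2 + 3t.
Linear factors from roots: (t), (t + 4), (t + 2).
Complete factorization: h(t) = (t)·(t + 2)·(t + 4)·(t^2 + 6t + 3).
Factor degrees with multiplicity: 1 + 1 + 1 + 2 = 5.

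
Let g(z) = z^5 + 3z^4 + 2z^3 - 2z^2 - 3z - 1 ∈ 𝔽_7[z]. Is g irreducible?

No

Check for roots in 𝔽_7: g(0) = 6; g(1) = 0 → root; g(2) = 4; g(3) = 1; g(4) = 6; g(5) = 4; g(6) = 0 → root.
g(1) = 0, so (z − 1) divides g(z); g is reducible.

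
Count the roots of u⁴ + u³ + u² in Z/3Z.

Write f(u) = u⁴ + u³ + u².
Evaluate at each of the 3 elements of Z/3Z:
f(0) = 0 → root; f(1) = 0 → root; f(2) = 1.
Roots: {0, 1}.

2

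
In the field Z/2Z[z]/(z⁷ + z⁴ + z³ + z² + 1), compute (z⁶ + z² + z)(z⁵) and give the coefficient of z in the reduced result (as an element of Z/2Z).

Multiply in Z/2Z[z]: (z⁶ + z² + z)·(z⁵) = z¹¹ + z⁷ + z⁶.
Reduce using z⁷ ≡ z⁴ + z³ + z² + 1 (mod z⁷ + z⁴ + z³ + z² + 1).
Reduced: z⁵ + z³ + z.

1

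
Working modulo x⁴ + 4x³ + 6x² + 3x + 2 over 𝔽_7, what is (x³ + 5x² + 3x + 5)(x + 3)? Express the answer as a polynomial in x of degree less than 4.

4x^3 + 5x^2 + 4x + 6

Multiply in 𝔽_7[x]: (x³ + 5x² + 3x + 5)·(x + 3) = x⁴ + x³ + 4x² + 1.
Reduce using x⁴ ≡ 3x³ + x² + 4x + 5 (mod x⁴ + 4x³ + 6x² + 3x + 2).
Reduced: 4x³ + 5x² + 4x + 6.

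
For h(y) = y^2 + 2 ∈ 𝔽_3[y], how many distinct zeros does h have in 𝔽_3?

2

Evaluate at each of the 3 elements of 𝔽_3:
h(0) = 2; h(1) = 0 → root; h(2) = 0 → root.
Roots: {1, 2}.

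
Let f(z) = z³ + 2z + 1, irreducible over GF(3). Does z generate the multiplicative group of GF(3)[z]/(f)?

Yes

|GF(3^3)^×| = 3^3 − 1 = 26. Prime factorization: 26 = 2·13.
f is primitive ⇔ z has order 26 in GF(3)[z]/(f), i.e. z^(26/q) ≠ 1 for each prime q | 26.
z^(13) mod f = 2.
z^(2) mod f = z².
None equal 1, so z has full order 26; f is primitive.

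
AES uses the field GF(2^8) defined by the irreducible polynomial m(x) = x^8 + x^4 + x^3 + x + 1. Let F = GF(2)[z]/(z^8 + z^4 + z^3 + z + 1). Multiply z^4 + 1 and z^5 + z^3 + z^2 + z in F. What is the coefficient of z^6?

Multiply in GF(2)[z]: (z^4 + 1)·(z^5 + z^3 + z^2 + z) = z^9 + z^7 + z^6 + z^3 + z^2 + z.
Reduce using z^8 ≡ z^4 + z^3 + z + 1 (mod z^8 + z^4 + z^3 + z + 1).
Reduced: z^7 + z^6 + z^5 + z^4 + z^3.

1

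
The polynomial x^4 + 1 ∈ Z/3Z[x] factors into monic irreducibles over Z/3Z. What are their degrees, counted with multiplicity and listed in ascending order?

2, 2

Write g(x) = x^4 + 1.
Roots in Z/3Z: g(0) = 1; g(1) = 2; g(2) = 2.
Complete factorization: g(x) = (x^2 + x - 1)·(x^2 - x - 1).
Factor degrees with multiplicity: 2 + 2 = 4.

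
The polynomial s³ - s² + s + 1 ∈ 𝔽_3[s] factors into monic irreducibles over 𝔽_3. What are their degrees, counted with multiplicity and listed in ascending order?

Write f(s) = s³ - s² + s + 1.
Roots in 𝔽_3: f(0) = 1; f(1) = 2; f(2) = 1.
Complete factorization: f(s) = (s³ - s² + s + 1).
Factor degrees with multiplicity: 3 = 3.

3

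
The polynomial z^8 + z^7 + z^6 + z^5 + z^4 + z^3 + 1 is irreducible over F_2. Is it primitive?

No

Write f(z) = z^8 + z^7 + z^6 + z^5 + z^4 + z^3 + 1.
|GF(2^8)^×| = 2^8 − 1 = 255. Prime factorization: 255 = 3·5·17.
f is primitive ⇔ z has order 255 in GF(2)[z]/(f), i.e. z^(255/q) ≠ 1 for each prime q | 255.
z^(85) mod f = 1
z^(51) mod f = z^7 + z^5 + z^3 + z^2 + 1.
z^(15) mod f = z^7 + z^6 + z^3 + z + 1.
Since z^(85) = 1, the order of z divides 85 < 255; not primitive.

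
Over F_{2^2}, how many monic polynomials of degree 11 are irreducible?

381300

x^(4^11) − x is the product of all monic irreducibles of degree dividing 11; Möbius inversion gives N = (1/11) Σ μ(11/d)·4^d.
Divisors of 11: 1, 11; μ(11/d) for each: -1, 1.
Σ = − 4^1 + 4^11 = 4194300.
N = 4194300/11 = 381300.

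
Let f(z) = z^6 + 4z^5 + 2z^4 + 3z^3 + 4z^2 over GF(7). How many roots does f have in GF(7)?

Evaluate at each of the 7 elements of GF(7):
f(0) = 0 → root; f(1) = 0 → root; f(2) = 5; f(3) = 6; f(4) = 0 → root; f(5) = 2; f(6) = 0 → root.
Roots: {0, 1, 4, 6}.

4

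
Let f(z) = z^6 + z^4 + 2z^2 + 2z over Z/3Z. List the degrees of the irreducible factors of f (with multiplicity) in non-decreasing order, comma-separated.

Roots in Z/3Z: f(0) = 0 → root; f(1) = 0 → root; f(2) = 2.
Linear factors from roots: (z), (z + 2).
Complete factorization: f(z) = (z)·(z + 2)·(z^2 + 2z + 2)^2.
Factor degrees with multiplicity: 1 + 1 + 2 + 2 = 6.

1, 1, 2, 2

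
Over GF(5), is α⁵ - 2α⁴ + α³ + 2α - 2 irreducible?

No

Write h(α) = α⁵ - 2α⁴ + α³ + 2α - 2.
Check for roots in GF(5): h(0) = 3; h(1) = 0 → root; h(2) = 0 → root; h(3) = 2; h(4) = 2.
h(1) = 0, so (α − 1) divides h(α); h is reducible.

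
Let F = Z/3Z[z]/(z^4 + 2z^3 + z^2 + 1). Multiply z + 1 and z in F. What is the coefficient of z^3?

Multiply in Z/3Z[z]: (z + 1)·(z) = z^2 + z.
Reduced: z^2 + z.

0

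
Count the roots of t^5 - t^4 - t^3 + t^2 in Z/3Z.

3

Write f(t) = t^5 - t^4 - t^3 + t^2.
Evaluate at each of the 3 elements of Z/3Z:
f(0) = 0 → root; f(1) = 0 → root; f(2) = 0 → root.
Roots: {0, 1, 2}.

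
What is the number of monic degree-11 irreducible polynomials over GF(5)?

4438920

By the necklace-counting formula, N_5(11) = (1/11) Σ_{d|11} μ(11/d)·5^d.
Divisors of 11: 1, 11; μ(11/d) for each: -1, 1.
Σ = − 5^1 + 5^11 = 48828120.
N = 48828120/11 = 4438920.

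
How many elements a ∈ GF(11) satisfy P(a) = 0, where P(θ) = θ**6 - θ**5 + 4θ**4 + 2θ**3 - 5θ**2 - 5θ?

Evaluate at each of the 11 elements of GF(11):
P(0) = 0 → root; P(1) = 7; P(2) = 5; P(3) = 1; P(4) = 10; P(5) = 8; P(6) = 0 → root; P(7) = 5; P(8) = 2; P(9) = 2; P(10) = 4.
Roots: {0, 6}.

2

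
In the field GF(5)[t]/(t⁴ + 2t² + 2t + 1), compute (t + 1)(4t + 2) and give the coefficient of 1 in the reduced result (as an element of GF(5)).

Multiply in GF(5)[t]: (t + 1)·(4t + 2) = 4t² + t + 2.
Reduced: 4t² + t + 2.

2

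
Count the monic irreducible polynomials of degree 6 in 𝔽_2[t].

9

Gauss's count: N_{2}(6) = (1/6) Σ_{d|6} μ(6/d)·2^d.
Divisors of 6: 1, 2, 3, 6; μ(6/d) for each: 1, -1, -1, 1.
Σ = 2^1 − 2^2 − 2^3 + 2^6 = 54.
N = 54/6 = 9.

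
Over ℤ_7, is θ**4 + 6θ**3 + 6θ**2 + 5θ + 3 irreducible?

Write m(θ) = θ**4 + 6θ**3 + 6θ**2 + 5θ + 3.
Check for roots in ℤ_7: m(0) = 3; m(1) = 0 → root; m(2) = 3; m(3) = 0 → root; m(4) = 3; m(5) = 6; m(6) = 6.
m(1) = 0, so (θ − 1) divides m(θ); m is reducible.

No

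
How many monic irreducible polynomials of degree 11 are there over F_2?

Gauss's count: N_{2}(11) = (1/11) Σ_{d|11} μ(11/d)·2^d.
Divisors of 11: 1, 11; μ(11/d) for each: -1, 1.
Σ = − 2^1 + 2^11 = 2046.
N = 2046/11 = 186.

186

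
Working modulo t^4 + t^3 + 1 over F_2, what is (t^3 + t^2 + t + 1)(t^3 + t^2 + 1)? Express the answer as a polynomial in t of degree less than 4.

t^2

Multiply in F_2[t]: (t^3 + t^2 + t + 1)·(t^3 + t^2 + 1) = t^6 + t^3 + t + 1.
Reduce using t^4 ≡ t^3 + 1 (mod t^4 + t^3 + 1).
Reduced: t^2.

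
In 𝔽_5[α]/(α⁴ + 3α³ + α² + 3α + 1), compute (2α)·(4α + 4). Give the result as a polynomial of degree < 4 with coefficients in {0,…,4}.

3α^2 + 3α

Multiply in 𝔽_5[α]: (2α)·(4α + 4) = 3α² + 3α.
Reduced: 3α² + 3α.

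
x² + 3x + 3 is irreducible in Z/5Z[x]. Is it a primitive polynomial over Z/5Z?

Write f(x) = x² + 3x + 3.
|GF(5^2)^×| = 5^2 − 1 = 24. Prime factorization: 24 = 2^3·3.
f is primitive ⇔ x has order 24 in GF(5)[x]/(f), i.e. x^(24/q) ≠ 1 for each prime q | 24.
x^(12) mod f = 4.
x^(8) mod f = x + 1.
None equal 1, so x has full order 24; f is primitive.

Yes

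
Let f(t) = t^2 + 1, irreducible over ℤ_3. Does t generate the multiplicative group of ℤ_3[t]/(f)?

|GF(3^2)^×| = 3^2 − 1 = 8. Prime factorization: 8 = 2^3.
f is primitive ⇔ t has order 8 in GF(3)[t]/(f), i.e. t^(8/q) ≠ 1 for each prime q | 8.
t^(4) mod f = 1
Since t^(4) = 1, the order of t divides 4 < 8; not primitive.

No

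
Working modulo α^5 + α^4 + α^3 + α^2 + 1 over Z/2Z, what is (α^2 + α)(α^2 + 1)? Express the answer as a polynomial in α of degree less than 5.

Multiply in Z/2Z[α]: (α^2 + α)·(α^2 + 1) = α^4 + α^3 + α^2 + α.
Reduced: α^4 + α^3 + α^2 + α.

α^4 + α^3 + α^2 + α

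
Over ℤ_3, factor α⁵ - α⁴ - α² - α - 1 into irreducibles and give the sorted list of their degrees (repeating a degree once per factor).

Write h(α) = α⁵ - α⁴ - α² - α - 1.
Roots in ℤ_3: h(0) = 2; h(1) = 0 → root; h(2) = 0 → root.
Linear factors from roots: (α - 1), (α + 1).
Complete factorization: h(α) = (α + 1)·(α - 1)·(α³ - α² + α + 1).
Factor degrees with multiplicity: 1 + 1 + 3 = 5.

1, 1, 3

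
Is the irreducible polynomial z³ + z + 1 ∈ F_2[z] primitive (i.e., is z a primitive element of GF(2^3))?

Write f(z) = z³ + z + 1.
|GF(2^3)^×| = 2^3 − 1 = 7. Prime factorization: 7 = 7.
f is primitive ⇔ z has order 7 in GF(2)[z]/(f), i.e. z^(7/q) ≠ 1 for each prime q | 7.
z^(1) mod f = z.
None equal 1, so z has full order 7; f is primitive.

Yes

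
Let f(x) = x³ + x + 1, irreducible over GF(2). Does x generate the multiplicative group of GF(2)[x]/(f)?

|GF(2^3)^×| = 2^3 − 1 = 7. Prime factorization: 7 = 7.
f is primitive ⇔ x has order 7 in GF(2)[x]/(f), i.e. x^(7/q) ≠ 1 for each prime q | 7.
x^(1) mod f = x.
None equal 1, so x has full order 7; f is primitive.

Yes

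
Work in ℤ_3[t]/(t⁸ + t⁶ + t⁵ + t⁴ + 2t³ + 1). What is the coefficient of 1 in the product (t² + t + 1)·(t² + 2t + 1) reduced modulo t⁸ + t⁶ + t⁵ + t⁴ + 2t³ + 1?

1

Multiply in ℤ_3[t]: (t² + t + 1)·(t² + 2t + 1) = t⁴ + t² + 1.
Reduced: t⁴ + t² + 1.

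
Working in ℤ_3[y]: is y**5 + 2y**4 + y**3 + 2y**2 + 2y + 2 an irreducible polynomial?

Yes

Write h(y) = y**5 + 2y**4 + y**3 + 2y**2 + 2y + 2.
Check for roots in ℤ_3: h(0) = 2; h(1) = 1; h(2) = 2.
No roots, so no linear factors.
Monic irreducibles of degree 2 over GF(3): y**2 + 1, y**2 + y + 2, y**2 + 2y + 2.
None of them divide h (all give nonzero remainder).
No irreducible factor of degree ≤ 2 exists, so h is irreducible over GF(3).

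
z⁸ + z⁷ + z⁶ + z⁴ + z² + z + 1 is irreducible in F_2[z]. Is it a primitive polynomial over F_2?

No

Write f(z) = z⁸ + z⁷ + z⁶ + z⁴ + z² + z + 1.
|GF(2^8)^×| = 2^8 − 1 = 255. Prime factorization: 255 = 3·5·17.
f is primitive ⇔ z has order 255 in GF(2)[z]/(f), i.e. z^(255/q) ≠ 1 for each prime q | 255.
z^(85) mod f = 1
z^(51) mod f = 1
z^(15) mod f = z⁷ + z⁴ + z³ + z² + z.
Since z^(85) = 1, the order of z divides 85 < 255; not primitive.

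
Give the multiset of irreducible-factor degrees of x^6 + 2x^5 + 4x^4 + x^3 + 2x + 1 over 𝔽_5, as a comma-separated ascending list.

Write h(x) = x^6 + 2x^5 + 4x^4 + x^3 + 2x + 1.
Roots in 𝔽_5: h(0) = 1; h(1) = 1; h(2) = 0 → root; h(3) = 3; h(4) = 1.
Linear factors from roots: (x + 3).
Complete factorization: h(x) = (x + 3)·(x^2 + 3x + 3)·(x^3 + x^2 + x + 4).
Factor degrees with multiplicity: 1 + 2 + 3 = 6.

1, 2, 3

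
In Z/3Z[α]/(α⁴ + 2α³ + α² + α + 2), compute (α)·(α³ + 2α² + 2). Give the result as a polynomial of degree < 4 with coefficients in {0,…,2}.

Multiply in Z/3Z[α]: (α)·(α³ + 2α² + 2) = α⁴ + 2α³ + 2α.
Reduce using α⁴ ≡ α³ + 2α² + 2α + 1 (mod α⁴ + 2α³ + α² + α + 2).
Reduced: 2α² + α + 1.

2α^2 + α + 1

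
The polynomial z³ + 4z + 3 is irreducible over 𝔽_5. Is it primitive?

Yes

Write f(z) = z³ + 4z + 3.
|GF(5^3)^×| = 5^3 − 1 = 124. Prime factorization: 124 = 2^2·31.
f is primitive ⇔ z has order 124 in GF(5)[z]/(f), i.e. z^(124/q) ≠ 1 for each prime q | 124.
z^(62) mod f = 4.
z^(4) mod f = z² + 2z.
None equal 1, so z has full order 124; f is primitive.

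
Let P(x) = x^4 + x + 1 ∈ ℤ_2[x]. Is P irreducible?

Check for roots in ℤ_2: P(0) = 1; P(1) = 1.
No roots, so no linear factors.
Monic irreducibles of degree 2 over GF(2): x^2 + x + 1.
None of them divide P (all give nonzero remainder).
No irreducible factor of degree ≤ 2 exists, so P is irreducible over GF(2).

Yes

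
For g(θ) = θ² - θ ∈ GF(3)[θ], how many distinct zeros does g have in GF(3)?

2

Evaluate at each of the 3 elements of GF(3):
g(0) = 0 → root; g(1) = 0 → root; g(2) = 2.
Roots: {0, 1}.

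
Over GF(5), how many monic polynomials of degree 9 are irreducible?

By the necklace-counting formula, N_5(9) = (1/9) Σ_{d|9} μ(9/d)·5^d.
Divisors of 9: 1, 3, 9; μ(9/d) for each: 0, -1, 1.
Σ = − 5^3 + 5^9 = 1953000.
N = 1953000/9 = 217000.

217000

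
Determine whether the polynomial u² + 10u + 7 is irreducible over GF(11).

Write h(u) = u² + 10u + 7.
Check each element of GF(11) for a root: h(0)=7, h(1)=7, h(2)=9, h(3)=2, h(4)=8, h(5)=5, h(6)=4, h(7)=5, h(8)=8, h(9)=2, h(10)=9.
No roots. A degree-2 polynomial over a field with no linear factor is irreducible.

Yes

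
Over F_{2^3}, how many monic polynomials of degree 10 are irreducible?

107370900

By the necklace-counting formula, N_8(10) = (1/10) Σ_{d|10} μ(10/d)·8^d.
Divisors of 10: 1, 2, 5, 10; μ(10/d) for each: 1, -1, -1, 1.
Σ = 8^1 − 8^2 − 8^5 + 8^10 = 1073709000.
N = 1073709000/10 = 107370900.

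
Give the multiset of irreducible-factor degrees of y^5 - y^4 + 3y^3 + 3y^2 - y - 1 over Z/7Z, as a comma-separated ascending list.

1, 1, 3

Write f(y) = y^5 - y^4 + 3y^3 + 3y^2 - y - 1.
Linear factors from roots: (y - 2), (y - 3).
Complete factorization: f(y) = (y - 3)·(y - 2)·(y^3 - 3y^2 + 3y + 1).
Factor degrees with multiplicity: 1 + 1 + 3 = 5.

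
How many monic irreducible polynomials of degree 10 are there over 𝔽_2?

By the necklace-counting formula, N_2(10) = (1/10) Σ_{d|10} μ(10/d)·2^d.
Divisors of 10: 1, 2, 5, 10; μ(10/d) for each: 1, -1, -1, 1.
Σ = 2^1 − 2^2 − 2^5 + 2^10 = 990.
N = 990/10 = 99.

99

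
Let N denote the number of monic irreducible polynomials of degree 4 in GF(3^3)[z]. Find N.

The number of monic irreducibles of degree 4 over GF(27) is (1/4)·Σ_{d∣4} μ(4/d) 27^d.
Divisors of 4: 1, 2, 4; μ(4/d) for each: 0, -1, 1.
Σ = − 27^2 + 27^4 = 530712.
N = 530712/4 = 132678.

132678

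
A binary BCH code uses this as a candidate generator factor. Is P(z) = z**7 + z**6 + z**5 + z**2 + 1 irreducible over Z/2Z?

Check for roots in Z/2Z: P(0) = 1; P(1) = 1.
No roots, so no linear factors.
Monic irreducibles of degree 2 over GF(2): z**2 + z + 1.
None of them divide P (all give nonzero remainder).
Monic irreducibles of degree 3 over GF(2): z**3 + z + 1, z**3 + z**2 + 1.
None of them divide P (all give nonzero remainder).
No irreducible factor of degree ≤ 3 exists, so P is irreducible over GF(2).

Yes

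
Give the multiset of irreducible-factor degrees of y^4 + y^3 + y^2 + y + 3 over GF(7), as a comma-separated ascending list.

1, 1, 2

Write f(y) = y^4 + y^3 + y^2 + y + 3.
Linear factors from roots: (y + 6), (y + 3).
Complete factorization: f(y) = (y + 3)·(y + 6)·(y^2 + 6y + 6).
Factor degrees with multiplicity: 1 + 1 + 2 = 4.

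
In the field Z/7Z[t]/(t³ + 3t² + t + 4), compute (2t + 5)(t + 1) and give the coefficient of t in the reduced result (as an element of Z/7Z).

0

Multiply in Z/7Z[t]: (2t + 5)·(t + 1) = 2t² + 5.
Reduced: 2t² + 5.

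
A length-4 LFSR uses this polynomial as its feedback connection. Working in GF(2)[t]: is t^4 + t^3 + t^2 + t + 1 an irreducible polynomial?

Write g(t) = t^4 + t^3 + t^2 + t + 1.
Check for roots in GF(2): g(0) = 1; g(1) = 1.
No roots, so no linear factors.
Monic irreducibles of degree 2 over GF(2): t^2 + t + 1.
None of them divide g (all give nonzero remainder).
No irreducible factor of degree ≤ 2 exists, so g is irreducible over GF(2).

Yes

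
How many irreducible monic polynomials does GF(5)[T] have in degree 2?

By the necklace-counting formula, N_5(2) = (1/2) Σ_{d|2} μ(2/d)·5^d.
Divisors of 2: 1, 2; μ(2/d) for each: -1, 1.
Σ = − 5^1 + 5^2 = 20.
N = 20/2 = 10.

10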